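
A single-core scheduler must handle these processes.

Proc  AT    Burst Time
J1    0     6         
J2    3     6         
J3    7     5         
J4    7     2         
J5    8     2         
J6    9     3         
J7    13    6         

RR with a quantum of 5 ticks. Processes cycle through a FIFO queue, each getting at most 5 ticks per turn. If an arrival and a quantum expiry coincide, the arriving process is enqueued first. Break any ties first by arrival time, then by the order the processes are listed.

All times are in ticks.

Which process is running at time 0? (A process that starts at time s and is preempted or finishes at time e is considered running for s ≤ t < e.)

Schedule: | J1 0-5 | J2 5-10 | J1 10-11 | J3 11-16 | J4 16-18 | J5 18-20 | J6 20-23 | J2 23-24 | J7 24-30 |
Completion: J1=11  J2=24  J3=16  J4=18  J5=20  J6=23  J7=30
Turnaround (C−A): J1=11  J2=21  J3=9  J4=11  J5=12  J6=14  J7=17

J1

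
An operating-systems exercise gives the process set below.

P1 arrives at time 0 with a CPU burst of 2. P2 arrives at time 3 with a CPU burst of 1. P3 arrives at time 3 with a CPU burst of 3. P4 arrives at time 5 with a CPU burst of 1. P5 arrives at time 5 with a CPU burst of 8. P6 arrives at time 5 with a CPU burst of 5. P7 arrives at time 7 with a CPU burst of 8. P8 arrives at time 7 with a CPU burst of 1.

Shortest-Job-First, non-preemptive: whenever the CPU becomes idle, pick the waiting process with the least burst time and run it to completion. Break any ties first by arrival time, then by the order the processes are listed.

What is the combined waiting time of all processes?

Gantt: | P1 0-2 | idle 2-3 | P2 3-4 | P3 4-7 | P4 7-8 | P8 8-9 | P6 9-14 | P5 14-22 | P7 22-30 |
Completion: P1=2  P2=4  P3=7  P4=8  P5=22  P6=14  P7=30  P8=9
Waiting = turnaround − burst: P1=0, P2=0, P3=1, P4=2, P5=9, P6=4, P7=15, P8=1
Total waiting = 0 + 0 + 1 + 2 + 9 + 4 + 15 + 1 = 32

32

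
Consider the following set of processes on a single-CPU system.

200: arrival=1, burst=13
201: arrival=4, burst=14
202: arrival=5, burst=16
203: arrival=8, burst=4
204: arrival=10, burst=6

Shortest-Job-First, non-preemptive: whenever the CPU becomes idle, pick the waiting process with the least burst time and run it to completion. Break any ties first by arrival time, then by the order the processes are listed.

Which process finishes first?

200

Gantt: | idle 0-1 | 200 1-14 | 203 14-18 | 204 18-24 | 201 24-38 | 202 38-54 |
Completion: 200=14  201=38  202=54  203=18  204=24
Turnaround (C−A): 200=13  201=34  202=49  203=10  204=14
Finish order: 200 → 203 → 204 → 201 → 202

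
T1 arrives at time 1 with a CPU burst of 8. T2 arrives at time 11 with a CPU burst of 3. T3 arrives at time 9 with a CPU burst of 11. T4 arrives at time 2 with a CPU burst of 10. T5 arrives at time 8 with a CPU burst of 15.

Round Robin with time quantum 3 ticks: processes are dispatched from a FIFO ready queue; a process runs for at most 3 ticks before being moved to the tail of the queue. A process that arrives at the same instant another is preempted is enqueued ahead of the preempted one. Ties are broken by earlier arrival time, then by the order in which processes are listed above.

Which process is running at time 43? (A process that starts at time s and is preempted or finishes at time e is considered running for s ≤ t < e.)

Schedule: | idle 0-1 | T1 1-4 | T4 4-7 | T1 7-10 | T4 10-13 | T5 13-16 | T3 16-19 | T1 19-21 | T2 21-24 | T4 24-27 | T5 27-30 | T3 30-33 | T4 33-34 | T5 34-37 | T3 37-40 | T5 40-43 | T3 43-45 | T5 45-48 |
Completion: T1=21  T2=24  T3=45  T4=34  T5=48

T3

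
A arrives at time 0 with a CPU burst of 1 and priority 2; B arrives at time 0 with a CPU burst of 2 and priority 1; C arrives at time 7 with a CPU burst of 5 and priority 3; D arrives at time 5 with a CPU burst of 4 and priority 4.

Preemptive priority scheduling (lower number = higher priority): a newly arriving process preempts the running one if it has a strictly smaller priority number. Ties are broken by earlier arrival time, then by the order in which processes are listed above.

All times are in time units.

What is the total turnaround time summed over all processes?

Schedule: | B 0-2 | A 2-3 | idle 3-5 | D 5-7 | C 7-12 | D 12-14 |
Completion: A=3  B=2  C=12  D=14
Turnaround (C−A): A=3  B=2  C=5  D=9
Turnaround = completion − arrival: A=3, B=2, C=5, D=9
Total turnaround = 3 + 2 + 5 + 9 = 19

19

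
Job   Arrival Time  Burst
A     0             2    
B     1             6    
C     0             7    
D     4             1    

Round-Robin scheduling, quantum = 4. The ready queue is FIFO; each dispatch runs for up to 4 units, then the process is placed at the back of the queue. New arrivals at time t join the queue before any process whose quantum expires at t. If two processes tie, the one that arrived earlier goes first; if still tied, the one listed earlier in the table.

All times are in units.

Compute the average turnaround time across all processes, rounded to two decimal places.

Schedule: | A 0-2 | C 2-6 | B 6-10 | D 10-11 | C 11-14 | B 14-16 |
Completion: A=2  B=16  C=14  D=11
Turnaround (C−A): A=2  B=15  C=14  D=7
Turnaround times: A=2, B=15, C=14, D=7
Average turnaround = (2+15+14+7) / 4 = 38/4 = 9.50

9.50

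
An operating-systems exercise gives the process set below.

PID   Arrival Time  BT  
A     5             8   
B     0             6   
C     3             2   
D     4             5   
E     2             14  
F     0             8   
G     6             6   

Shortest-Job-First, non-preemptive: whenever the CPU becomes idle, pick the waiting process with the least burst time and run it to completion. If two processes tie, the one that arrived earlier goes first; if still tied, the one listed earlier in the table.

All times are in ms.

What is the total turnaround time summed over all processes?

Gantt: | B 0-6 | C 6-8 | D 8-13 | G 13-19 | F 19-27 | A 27-35 | E 35-49 |
Completion: A=35  B=6  C=8  D=13  E=49  F=27  G=19
Turnaround (C−A): A=30  B=6  C=5  D=9  E=47  F=27  G=13
Turnaround = completion − arrival: A=30, B=6, C=5, D=9, E=47, F=27, G=13
Total turnaround = 30 + 6 + 5 + 9 + 47 + 27 + 13 = 137

137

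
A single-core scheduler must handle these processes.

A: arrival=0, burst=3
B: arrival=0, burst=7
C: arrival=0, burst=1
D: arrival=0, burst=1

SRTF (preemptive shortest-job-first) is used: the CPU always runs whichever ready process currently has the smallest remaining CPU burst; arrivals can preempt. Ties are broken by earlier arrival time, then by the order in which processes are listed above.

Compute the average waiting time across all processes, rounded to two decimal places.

2.00

Gantt: | C 0-1 | D 1-2 | A 2-5 | B 5-12 |
Completion: A=5  B=12  C=1  D=2
Waiting times: A=2, B=5, C=0, D=1
Average waiting = (2+5+0+1) / 4 = 8/4 = 2.00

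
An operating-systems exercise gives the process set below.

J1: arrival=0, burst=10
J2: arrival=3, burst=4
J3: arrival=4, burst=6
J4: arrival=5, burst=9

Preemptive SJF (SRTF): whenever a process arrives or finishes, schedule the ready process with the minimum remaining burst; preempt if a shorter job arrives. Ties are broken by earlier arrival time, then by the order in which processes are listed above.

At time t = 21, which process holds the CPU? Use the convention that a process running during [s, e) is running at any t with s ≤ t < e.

J4

Timeline: | J1 0-3 | J2 3-7 | J3 7-13 | J1 13-20 | J4 20-29 |
Completion: J1=20  J2=7  J3=13  J4=29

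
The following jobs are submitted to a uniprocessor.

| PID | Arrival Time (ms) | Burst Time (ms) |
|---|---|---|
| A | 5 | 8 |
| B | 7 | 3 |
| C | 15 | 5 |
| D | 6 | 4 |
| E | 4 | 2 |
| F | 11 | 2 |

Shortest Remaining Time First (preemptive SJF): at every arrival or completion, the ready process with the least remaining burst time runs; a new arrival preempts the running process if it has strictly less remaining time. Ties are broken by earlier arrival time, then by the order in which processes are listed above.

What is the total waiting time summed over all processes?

Schedule: | idle 0-4 | E 4-6 | D 6-10 | B 10-13 | F 13-15 | C 15-20 | A 20-28 |
Completion: A=28  B=13  C=20  D=10  E=6  F=15
Waiting = turnaround − burst: A=15, B=3, C=0, D=0, E=0, F=2
Total waiting = 15 + 3 + 0 + 0 + 0 + 2 = 20

20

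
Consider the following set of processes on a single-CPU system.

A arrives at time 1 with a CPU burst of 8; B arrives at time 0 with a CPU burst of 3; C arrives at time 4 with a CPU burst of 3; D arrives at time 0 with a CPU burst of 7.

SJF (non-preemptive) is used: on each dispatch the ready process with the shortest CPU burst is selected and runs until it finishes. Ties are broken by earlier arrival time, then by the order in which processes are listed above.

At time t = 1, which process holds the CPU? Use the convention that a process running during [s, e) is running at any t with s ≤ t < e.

Schedule: | B 0-3 | D 3-10 | C 10-13 | A 13-21 |
Completion: A=21  B=3  C=13  D=10

B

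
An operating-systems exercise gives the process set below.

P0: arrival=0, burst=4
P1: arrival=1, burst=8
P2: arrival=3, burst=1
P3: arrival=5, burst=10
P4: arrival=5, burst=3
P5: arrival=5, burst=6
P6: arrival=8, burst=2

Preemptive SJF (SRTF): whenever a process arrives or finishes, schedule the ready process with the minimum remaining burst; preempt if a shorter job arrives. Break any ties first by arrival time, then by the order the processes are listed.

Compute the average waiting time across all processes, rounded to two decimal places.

Timeline: | P0 0-4 | P2 4-5 | P4 5-8 | P6 8-10 | P5 10-16 | P1 16-24 | P3 24-34 |
Completion: P0=4  P1=24  P2=5  P3=34  P4=8  P5=16  P6=10
Waiting times: P0=0, P1=15, P2=1, P3=19, P4=0, P5=5, P6=0
Average waiting = (0+15+1+19+0+5+0) / 7 = 40/7 = 5.71

5.71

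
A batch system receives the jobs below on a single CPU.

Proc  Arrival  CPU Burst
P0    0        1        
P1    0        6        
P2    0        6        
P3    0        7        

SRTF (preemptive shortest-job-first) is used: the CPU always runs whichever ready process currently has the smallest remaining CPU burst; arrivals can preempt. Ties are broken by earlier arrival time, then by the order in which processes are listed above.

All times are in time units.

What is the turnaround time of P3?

20

Schedule: | P0 0-1 | P1 1-7 | P2 7-13 | P3 13-20 |
Completion: P0=1  P1=7  P2=13  P3=20
Turnaround(P3) = completion − arrival = 20 − 0 = 20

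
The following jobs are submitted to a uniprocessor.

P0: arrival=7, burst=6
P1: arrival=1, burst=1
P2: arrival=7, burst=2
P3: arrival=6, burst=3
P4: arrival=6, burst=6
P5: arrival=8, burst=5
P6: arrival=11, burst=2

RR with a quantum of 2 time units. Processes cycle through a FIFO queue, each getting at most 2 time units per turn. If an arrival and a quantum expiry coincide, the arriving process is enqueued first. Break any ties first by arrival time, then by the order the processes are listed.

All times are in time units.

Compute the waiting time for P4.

Schedule: | idle 0-1 | P1 1-2 | idle 2-6 | P3 6-8 | P4 8-10 | P0 10-12 | P2 12-14 | P5 14-16 | P3 16-17 | P4 17-19 | P6 19-21 | P0 21-23 | P5 23-25 | P4 25-27 | P0 27-29 | P5 29-30 |
Completion: P0=29  P1=2  P2=14  P3=17  P4=27  P5=30  P6=21
Turnaround (C−A): P0=22  P1=1  P2=7  P3=11  P4=21  P5=22  P6=10
Waiting(P4) = turnaround − burst = 21 − 6 = 15

15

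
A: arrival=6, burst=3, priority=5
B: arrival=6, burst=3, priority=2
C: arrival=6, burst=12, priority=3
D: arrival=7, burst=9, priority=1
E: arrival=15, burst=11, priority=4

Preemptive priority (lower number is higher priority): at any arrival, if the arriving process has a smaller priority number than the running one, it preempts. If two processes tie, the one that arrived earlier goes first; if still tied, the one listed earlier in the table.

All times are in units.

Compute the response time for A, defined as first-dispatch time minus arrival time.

Schedule: | idle 0-6 | B 6-7 | D 7-16 | B 16-18 | C 18-30 | E 30-41 | A 41-44 |
Completion: A=44  B=18  C=30  D=16  E=41
Response(A) = first start − arrival = 41 − 6 = 35

35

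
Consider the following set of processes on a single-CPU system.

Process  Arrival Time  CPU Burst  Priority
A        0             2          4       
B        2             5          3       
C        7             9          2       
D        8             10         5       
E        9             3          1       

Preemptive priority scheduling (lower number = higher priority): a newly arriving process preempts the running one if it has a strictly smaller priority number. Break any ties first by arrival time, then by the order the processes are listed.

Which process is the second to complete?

B

Timeline: | A 0-2 | B 2-7 | C 7-9 | E 9-12 | C 12-19 | D 19-29 |
Completion: A=2  B=7  C=19  D=29  E=12
Finish order: A → B → E → C → D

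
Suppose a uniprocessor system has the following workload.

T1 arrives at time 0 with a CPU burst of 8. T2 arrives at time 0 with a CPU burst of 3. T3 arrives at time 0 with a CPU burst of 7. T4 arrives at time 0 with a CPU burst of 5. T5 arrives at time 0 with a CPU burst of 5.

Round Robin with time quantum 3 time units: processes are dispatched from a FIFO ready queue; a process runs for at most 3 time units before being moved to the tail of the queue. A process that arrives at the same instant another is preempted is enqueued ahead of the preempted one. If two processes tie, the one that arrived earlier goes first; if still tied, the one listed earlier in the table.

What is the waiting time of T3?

Schedule: | T1 0-3 | T2 3-6 | T3 6-9 | T4 9-12 | T5 12-15 | T1 15-18 | T3 18-21 | T4 21-23 | T5 23-25 | T1 25-27 | T3 27-28 |
Completion: T1=27  T2=6  T3=28  T4=23  T5=25
Turnaround (C−A): T1=27  T2=6  T3=28  T4=23  T5=25
Waiting(T3) = turnaround − burst = 28 − 7 = 21

21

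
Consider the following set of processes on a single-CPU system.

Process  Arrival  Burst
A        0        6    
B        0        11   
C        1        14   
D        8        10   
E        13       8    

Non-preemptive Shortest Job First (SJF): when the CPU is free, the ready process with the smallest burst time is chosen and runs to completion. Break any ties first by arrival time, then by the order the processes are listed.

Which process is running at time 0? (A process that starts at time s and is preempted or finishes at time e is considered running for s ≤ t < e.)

A

Schedule: | A 0-6 | B 6-17 | E 17-25 | D 25-35 | C 35-49 |
Completion: A=6  B=17  C=49  D=35  E=25
Turnaround (C−A): A=6  B=17  C=48  D=27  E=12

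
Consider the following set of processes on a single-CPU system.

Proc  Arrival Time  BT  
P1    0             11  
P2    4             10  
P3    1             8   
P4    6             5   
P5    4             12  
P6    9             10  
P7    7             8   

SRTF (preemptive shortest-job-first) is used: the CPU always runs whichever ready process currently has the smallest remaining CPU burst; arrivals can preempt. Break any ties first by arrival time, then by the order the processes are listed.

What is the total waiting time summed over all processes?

Timeline: | P1 0-1 | P3 1-9 | P4 9-14 | P7 14-22 | P1 22-32 | P2 32-42 | P6 42-52 | P5 52-64 |
Completion: P1=32  P2=42  P3=9  P4=14  P5=64  P6=52  P7=22
Turnaround (C−A): P1=32  P2=38  P3=8  P4=8  P5=60  P6=43  P7=15
Waiting = turnaround − burst: P1=21, P2=28, P3=0, P4=3, P5=48, P6=33, P7=7
Total waiting = 21 + 28 + 0 + 3 + 48 + 33 + 7 = 140

140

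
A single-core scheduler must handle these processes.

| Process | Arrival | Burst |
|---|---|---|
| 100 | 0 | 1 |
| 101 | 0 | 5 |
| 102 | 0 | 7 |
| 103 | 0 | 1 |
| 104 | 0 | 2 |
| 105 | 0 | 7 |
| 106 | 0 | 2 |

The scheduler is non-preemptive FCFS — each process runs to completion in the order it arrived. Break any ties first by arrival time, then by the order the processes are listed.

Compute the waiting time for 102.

Gantt: | 100 0-1 | 101 1-6 | 102 6-13 | 103 13-14 | 104 14-16 | 105 16-23 | 106 23-25 |
Completion: 100=1  101=6  102=13  103=14  104=16  105=23  106=25
Turnaround (C−A): 100=1  101=6  102=13  103=14  104=16  105=23  106=25
Waiting(102) = turnaround − burst = 13 − 7 = 6

6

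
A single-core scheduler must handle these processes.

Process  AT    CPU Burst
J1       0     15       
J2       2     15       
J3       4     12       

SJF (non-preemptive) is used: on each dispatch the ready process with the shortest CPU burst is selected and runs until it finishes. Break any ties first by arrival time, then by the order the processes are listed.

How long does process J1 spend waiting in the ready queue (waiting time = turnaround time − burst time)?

Timeline: | J1 0-15 | J3 15-27 | J2 27-42 |
Completion: J1=15  J2=42  J3=27
Waiting(J1) = turnaround − burst = 15 − 15 = 0

0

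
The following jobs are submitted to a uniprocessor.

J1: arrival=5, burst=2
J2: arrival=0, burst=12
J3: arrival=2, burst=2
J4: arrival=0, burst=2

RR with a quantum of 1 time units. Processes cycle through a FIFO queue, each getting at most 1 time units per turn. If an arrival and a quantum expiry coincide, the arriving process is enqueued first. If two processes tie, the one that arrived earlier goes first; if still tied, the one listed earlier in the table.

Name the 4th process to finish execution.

J2

Schedule: | J2 0-1 | J4 1-2 | J2 2-3 | J3 3-4 | J4 4-5 | J2 5-6 | J3 6-7 | J1 7-8 | J2 8-9 | J1 9-10 | J2 10-18 |
Completion: J1=10  J2=18  J3=7  J4=5
Finish order: J4 → J3 → J1 → J2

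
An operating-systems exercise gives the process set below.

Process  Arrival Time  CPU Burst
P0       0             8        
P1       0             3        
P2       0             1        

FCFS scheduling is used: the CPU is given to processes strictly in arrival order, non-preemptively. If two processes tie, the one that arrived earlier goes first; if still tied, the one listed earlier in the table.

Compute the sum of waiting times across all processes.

Gantt: | P0 0-8 | P1 8-11 | P2 11-12 |
Completion: P0=8  P1=11  P2=12
Waiting = turnaround − burst: P0=0, P1=8, P2=11
Total waiting = 0 + 8 + 11 = 19

19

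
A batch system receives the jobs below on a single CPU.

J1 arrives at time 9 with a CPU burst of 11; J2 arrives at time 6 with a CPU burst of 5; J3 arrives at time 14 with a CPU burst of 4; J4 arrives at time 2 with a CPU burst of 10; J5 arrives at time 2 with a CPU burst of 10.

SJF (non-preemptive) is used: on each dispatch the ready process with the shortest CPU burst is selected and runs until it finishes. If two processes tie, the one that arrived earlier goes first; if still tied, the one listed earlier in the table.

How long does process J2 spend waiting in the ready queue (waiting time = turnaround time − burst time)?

6

Schedule: | idle 0-2 | J4 2-12 | J2 12-17 | J3 17-21 | J5 21-31 | J1 31-42 |
Completion: J1=42  J2=17  J3=21  J4=12  J5=31
Turnaround (C−A): J1=33  J2=11  J3=7  J4=10  J5=29
Waiting(J2) = turnaround − burst = 11 − 5 = 6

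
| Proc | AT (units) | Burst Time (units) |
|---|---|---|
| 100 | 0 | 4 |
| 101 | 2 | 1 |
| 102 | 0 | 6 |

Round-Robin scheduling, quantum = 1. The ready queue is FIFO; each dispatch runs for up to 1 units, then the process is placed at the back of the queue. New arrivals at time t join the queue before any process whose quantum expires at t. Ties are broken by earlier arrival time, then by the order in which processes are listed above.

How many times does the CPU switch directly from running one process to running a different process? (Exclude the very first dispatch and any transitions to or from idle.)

Schedule: | 100 0-1 | 102 1-2 | 100 2-3 | 101 3-4 | 102 4-5 | 100 5-6 | 102 6-7 | 100 7-8 | 102 8-11 |
Completion: 100=8  101=4  102=11
Turnaround (C−A): 100=8  101=2  102=11

8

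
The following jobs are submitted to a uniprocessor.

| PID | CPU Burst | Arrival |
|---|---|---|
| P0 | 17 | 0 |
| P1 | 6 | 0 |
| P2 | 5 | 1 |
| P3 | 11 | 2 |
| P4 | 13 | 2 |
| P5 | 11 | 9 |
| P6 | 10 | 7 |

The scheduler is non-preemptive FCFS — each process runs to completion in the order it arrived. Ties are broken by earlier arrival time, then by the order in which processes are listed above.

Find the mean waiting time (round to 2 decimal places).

28.57

Schedule: | P0 0-17 | P1 17-23 | P2 23-28 | P3 28-39 | P4 39-52 | P6 52-62 | P5 62-73 |
Completion: P0=17  P1=23  P2=28  P3=39  P4=52  P5=73  P6=62
Waiting times: P0=0, P1=17, P2=22, P3=26, P4=37, P5=53, P6=45
Average waiting = (0+17+22+26+37+53+45) / 7 = 200/7 = 28.57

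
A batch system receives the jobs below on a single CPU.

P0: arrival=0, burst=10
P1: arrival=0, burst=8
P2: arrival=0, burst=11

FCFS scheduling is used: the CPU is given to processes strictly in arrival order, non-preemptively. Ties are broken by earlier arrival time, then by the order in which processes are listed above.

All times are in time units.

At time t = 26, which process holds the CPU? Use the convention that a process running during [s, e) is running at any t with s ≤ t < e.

Timeline: | P0 0-10 | P1 10-18 | P2 18-29 |
Completion: P0=10  P1=18  P2=29

P2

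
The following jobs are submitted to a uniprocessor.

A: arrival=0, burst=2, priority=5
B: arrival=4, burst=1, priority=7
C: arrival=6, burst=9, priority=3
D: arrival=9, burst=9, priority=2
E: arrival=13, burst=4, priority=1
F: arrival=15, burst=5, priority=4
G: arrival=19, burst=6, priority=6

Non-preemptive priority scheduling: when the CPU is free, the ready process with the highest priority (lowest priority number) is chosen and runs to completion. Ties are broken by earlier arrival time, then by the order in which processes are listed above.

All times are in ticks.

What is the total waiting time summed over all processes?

39

Timeline: | A 0-2 | idle 2-4 | B 4-5 | idle 5-6 | C 6-15 | E 15-19 | D 19-28 | F 28-33 | G 33-39 |
Completion: A=2  B=5  C=15  D=28  E=19  F=33  G=39
Waiting = turnaround − burst: A=0, B=0, C=0, D=10, E=2, F=13, G=14
Total waiting = 0 + 0 + 0 + 10 + 2 + 13 + 14 = 39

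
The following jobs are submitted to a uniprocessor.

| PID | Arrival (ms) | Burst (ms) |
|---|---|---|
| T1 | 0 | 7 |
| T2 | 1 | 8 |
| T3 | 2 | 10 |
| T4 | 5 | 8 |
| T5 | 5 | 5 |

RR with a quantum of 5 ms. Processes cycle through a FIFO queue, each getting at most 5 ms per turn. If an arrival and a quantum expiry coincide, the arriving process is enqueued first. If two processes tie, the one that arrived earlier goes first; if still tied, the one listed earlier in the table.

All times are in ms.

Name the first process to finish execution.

Schedule: | T1 0-5 | T2 5-10 | T3 10-15 | T4 15-20 | T5 20-25 | T1 25-27 | T2 27-30 | T3 30-35 | T4 35-38 |
Completion: T1=27  T2=30  T3=35  T4=38  T5=25
Turnaround (C−A): T1=27  T2=29  T3=33  T4=33  T5=20
Finish order: T5 → T1 → T2 → T3 → T4

T5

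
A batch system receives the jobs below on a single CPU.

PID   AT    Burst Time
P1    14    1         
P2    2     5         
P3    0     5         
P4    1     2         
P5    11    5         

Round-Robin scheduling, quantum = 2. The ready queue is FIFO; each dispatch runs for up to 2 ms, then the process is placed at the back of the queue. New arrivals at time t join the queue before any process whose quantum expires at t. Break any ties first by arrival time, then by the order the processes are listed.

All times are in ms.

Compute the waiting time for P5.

2

Timeline: | P3 0-2 | P4 2-4 | P2 4-6 | P3 6-8 | P2 8-10 | P3 10-11 | P2 11-12 | P5 12-14 | P1 14-15 | P5 15-18 |
Completion: P1=15  P2=12  P3=11  P4=4  P5=18
Waiting(P5) = turnaround − burst = 7 − 5 = 2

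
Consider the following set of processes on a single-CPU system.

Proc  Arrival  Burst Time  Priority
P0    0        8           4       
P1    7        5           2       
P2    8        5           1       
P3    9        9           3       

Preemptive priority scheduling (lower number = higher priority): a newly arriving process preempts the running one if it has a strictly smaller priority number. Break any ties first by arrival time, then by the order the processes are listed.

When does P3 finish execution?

26

Schedule: | P0 0-7 | P1 7-8 | P2 8-13 | P1 13-17 | P3 17-26 | P0 26-27 |
Completion: P0=27  P1=17  P2=13  P3=26
Turnaround (C−A): P0=27  P1=10  P2=5  P3=17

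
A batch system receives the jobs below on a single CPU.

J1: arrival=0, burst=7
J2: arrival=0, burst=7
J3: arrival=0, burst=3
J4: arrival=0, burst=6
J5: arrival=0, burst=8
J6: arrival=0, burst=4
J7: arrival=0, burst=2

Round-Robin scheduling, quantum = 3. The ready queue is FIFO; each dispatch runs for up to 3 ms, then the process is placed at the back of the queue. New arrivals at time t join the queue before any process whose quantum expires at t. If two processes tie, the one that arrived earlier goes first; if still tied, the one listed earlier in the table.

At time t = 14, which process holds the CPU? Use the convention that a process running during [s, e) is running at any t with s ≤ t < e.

J5

Gantt: | J1 0-3 | J2 3-6 | J3 6-9 | J4 9-12 | J5 12-15 | J6 15-18 | J7 18-20 | J1 20-23 | J2 23-26 | J4 26-29 | J5 29-32 | J6 32-33 | J1 33-34 | J2 34-35 | J5 35-37 |
Completion: J1=34  J2=35  J3=9  J4=29  J5=37  J6=33  J7=20
Turnaround (C−A): J1=34  J2=35  J3=9  J4=29  J5=37  J6=33  J7=20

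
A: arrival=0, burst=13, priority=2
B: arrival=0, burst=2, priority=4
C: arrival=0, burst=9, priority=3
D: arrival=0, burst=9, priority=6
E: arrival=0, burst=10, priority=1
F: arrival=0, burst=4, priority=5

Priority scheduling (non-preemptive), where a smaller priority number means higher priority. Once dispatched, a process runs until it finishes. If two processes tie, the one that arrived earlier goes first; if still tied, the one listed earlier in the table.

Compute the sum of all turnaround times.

Gantt: | E 0-10 | A 10-23 | C 23-32 | B 32-34 | F 34-38 | D 38-47 |
Completion: A=23  B=34  C=32  D=47  E=10  F=38
Turnaround (C−A): A=23  B=34  C=32  D=47  E=10  F=38
Turnaround = completion − arrival: A=23, B=34, C=32, D=47, E=10, F=38
Total turnaround = 23 + 34 + 32 + 47 + 10 + 38 = 184

184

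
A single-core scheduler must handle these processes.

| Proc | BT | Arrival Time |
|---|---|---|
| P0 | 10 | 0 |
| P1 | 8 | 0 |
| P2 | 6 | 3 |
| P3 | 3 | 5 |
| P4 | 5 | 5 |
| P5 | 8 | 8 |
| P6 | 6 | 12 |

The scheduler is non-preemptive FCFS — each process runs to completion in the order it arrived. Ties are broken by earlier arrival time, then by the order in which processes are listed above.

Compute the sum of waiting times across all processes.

118

Schedule: | P0 0-10 | P1 10-18 | P2 18-24 | P3 24-27 | P4 27-32 | P5 32-40 | P6 40-46 |
Completion: P0=10  P1=18  P2=24  P3=27  P4=32  P5=40  P6=46
Waiting = turnaround − burst: P0=0, P1=10, P2=15, P3=19, P4=22, P5=24, P6=28
Total waiting = 0 + 10 + 15 + 19 + 22 + 24 + 28 = 118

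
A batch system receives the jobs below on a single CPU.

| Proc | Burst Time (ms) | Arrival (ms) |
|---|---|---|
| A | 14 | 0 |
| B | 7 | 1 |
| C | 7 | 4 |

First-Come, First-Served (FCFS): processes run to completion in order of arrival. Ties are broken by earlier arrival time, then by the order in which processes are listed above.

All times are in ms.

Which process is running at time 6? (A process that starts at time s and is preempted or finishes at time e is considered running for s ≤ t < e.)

Gantt: | A 0-14 | B 14-21 | C 21-28 |
Completion: A=14  B=21  C=28
Turnaround (C−A): A=14  B=20  C=24

A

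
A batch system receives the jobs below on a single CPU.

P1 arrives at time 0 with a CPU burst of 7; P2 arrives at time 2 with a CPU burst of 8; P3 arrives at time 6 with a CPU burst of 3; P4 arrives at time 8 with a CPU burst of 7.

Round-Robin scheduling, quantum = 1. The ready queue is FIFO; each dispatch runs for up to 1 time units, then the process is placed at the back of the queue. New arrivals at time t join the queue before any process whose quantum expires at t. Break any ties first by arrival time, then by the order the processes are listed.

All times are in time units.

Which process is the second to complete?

Schedule: | P1 0-2 | P2 2-3 | P1 3-4 | P2 4-5 | P1 5-6 | P2 6-7 | P3 7-8 | P1 8-9 | P2 9-10 | P4 10-11 | P3 11-12 | P1 12-13 | P2 13-14 | P4 14-15 | P3 15-16 | P1 16-17 | P2 17-18 | P4 18-19 | P2 19-20 | P4 20-21 | P2 21-22 | P4 22-25 |
Completion: P1=17  P2=22  P3=16  P4=25
Turnaround (C−A): P1=17  P2=20  P3=10  P4=17
Finish order: P3 → P1 → P2 → P4

P1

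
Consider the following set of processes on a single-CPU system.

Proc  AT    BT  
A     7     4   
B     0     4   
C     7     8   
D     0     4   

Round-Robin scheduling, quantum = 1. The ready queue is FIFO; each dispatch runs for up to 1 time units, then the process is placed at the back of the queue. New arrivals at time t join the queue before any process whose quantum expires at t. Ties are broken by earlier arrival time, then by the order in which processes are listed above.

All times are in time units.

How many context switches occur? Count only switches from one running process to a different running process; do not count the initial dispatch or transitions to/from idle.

15

Schedule: | B 0-1 | D 1-2 | B 2-3 | D 3-4 | B 4-5 | D 5-6 | B 6-7 | D 7-8 | A 8-9 | C 9-10 | A 10-11 | C 11-12 | A 12-13 | C 13-14 | A 14-15 | C 15-20 |
Completion: A=15  B=7  C=20  D=8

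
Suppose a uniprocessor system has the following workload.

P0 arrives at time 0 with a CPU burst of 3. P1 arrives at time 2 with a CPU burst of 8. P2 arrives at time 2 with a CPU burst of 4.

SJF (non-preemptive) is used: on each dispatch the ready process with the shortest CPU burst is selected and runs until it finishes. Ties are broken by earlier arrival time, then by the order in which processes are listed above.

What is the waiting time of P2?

Timeline: | P0 0-3 | P2 3-7 | P1 7-15 |
Completion: P0=3  P1=15  P2=7
Turnaround (C−A): P0=3  P1=13  P2=5
Waiting(P2) = turnaround − burst = 5 − 4 = 1

1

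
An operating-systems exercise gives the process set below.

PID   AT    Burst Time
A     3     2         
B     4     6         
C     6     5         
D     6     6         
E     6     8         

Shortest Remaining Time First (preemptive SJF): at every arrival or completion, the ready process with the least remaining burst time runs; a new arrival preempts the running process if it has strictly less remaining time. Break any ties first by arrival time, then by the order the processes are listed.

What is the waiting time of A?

Schedule: | idle 0-3 | A 3-5 | B 5-11 | C 11-16 | D 16-22 | E 22-30 |
Completion: A=5  B=11  C=16  D=22  E=30
Turnaround (C−A): A=2  B=7  C=10  D=16  E=24
Waiting(A) = turnaround − burst = 2 − 2 = 0

0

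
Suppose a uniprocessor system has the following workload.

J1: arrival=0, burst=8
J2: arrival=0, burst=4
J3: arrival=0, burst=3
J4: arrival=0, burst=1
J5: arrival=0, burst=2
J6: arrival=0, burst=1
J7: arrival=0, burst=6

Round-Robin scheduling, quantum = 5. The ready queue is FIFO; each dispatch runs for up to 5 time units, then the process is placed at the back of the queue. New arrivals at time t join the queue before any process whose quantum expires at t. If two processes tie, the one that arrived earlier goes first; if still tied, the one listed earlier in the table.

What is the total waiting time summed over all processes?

Schedule: | J1 0-5 | J2 5-9 | J3 9-12 | J4 12-13 | J5 13-15 | J6 15-16 | J7 16-21 | J1 21-24 | J7 24-25 |
Completion: J1=24  J2=9  J3=12  J4=13  J5=15  J6=16  J7=25
Waiting = turnaround − burst: J1=16, J2=5, J3=9, J4=12, J5=13, J6=15, J7=19
Total waiting = 16 + 5 + 9 + 12 + 13 + 15 + 19 = 89

89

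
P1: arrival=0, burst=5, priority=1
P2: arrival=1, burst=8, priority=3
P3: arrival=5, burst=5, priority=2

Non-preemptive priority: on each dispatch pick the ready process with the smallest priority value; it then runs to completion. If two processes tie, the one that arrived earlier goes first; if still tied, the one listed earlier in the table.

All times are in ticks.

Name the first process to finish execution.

Schedule: | P1 0-5 | P3 5-10 | P2 10-18 |
Completion: P1=5  P2=18  P3=10
Turnaround (C−A): P1=5  P2=17  P3=5
Finish order: P1 → P3 → P2

P1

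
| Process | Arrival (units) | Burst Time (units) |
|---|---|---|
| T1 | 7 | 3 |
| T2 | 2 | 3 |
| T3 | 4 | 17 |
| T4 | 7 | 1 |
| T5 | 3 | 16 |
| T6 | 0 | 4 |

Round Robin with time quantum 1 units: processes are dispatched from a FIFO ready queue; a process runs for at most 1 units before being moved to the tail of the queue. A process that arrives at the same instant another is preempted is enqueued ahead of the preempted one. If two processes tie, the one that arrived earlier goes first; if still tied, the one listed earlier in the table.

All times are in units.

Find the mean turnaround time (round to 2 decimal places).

18.50

Schedule: | T6 0-2 | T2 2-3 | T6 3-4 | T5 4-5 | T2 5-6 | T3 6-7 | T6 7-8 | T5 8-9 | T2 9-10 | T1 10-11 | T4 11-12 | T3 12-13 | T5 13-14 | T1 14-15 | T3 15-16 | T5 16-17 | T1 17-18 | T3 18-19 | T5 19-20 | T3 20-21 | T5 21-22 | T3 22-23 | T5 23-24 | T3 24-25 | T5 25-26 | T3 26-27 | T5 27-28 | T3 28-29 | T5 29-30 | T3 30-31 | T5 31-32 | T3 32-33 | T5 33-34 | T3 34-35 | T5 35-36 | T3 36-37 | T5 37-38 | T3 38-39 | T5 39-40 | T3 40-41 | T5 41-42 | T3 42-44 |
Completion: T1=18  T2=10  T3=44  T4=12  T5=42  T6=8
Turnaround (C−A): T1=11  T2=8  T3=40  T4=5  T5=39  T6=8
Turnaround times: T1=11, T2=8, T3=40, T4=5, T5=39, T6=8
Average turnaround = (11+8+40+5+39+8) / 6 = 111/6 = 18.50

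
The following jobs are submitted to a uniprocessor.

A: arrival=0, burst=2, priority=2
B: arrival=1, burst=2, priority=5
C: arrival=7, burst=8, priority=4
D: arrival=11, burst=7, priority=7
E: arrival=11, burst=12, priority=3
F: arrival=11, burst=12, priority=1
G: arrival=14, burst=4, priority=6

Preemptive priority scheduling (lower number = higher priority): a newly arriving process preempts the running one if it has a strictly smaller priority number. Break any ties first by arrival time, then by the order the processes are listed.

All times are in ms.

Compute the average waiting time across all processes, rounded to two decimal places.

13.43

Gantt: | A 0-2 | B 2-4 | idle 4-7 | C 7-11 | F 11-23 | E 23-35 | C 35-39 | G 39-43 | D 43-50 |
Completion: A=2  B=4  C=39  D=50  E=35  F=23  G=43
Waiting times: A=0, B=1, C=24, D=32, E=12, F=0, G=25
Average waiting = (0+1+24+32+12+0+25) / 7 = 94/7 = 13.43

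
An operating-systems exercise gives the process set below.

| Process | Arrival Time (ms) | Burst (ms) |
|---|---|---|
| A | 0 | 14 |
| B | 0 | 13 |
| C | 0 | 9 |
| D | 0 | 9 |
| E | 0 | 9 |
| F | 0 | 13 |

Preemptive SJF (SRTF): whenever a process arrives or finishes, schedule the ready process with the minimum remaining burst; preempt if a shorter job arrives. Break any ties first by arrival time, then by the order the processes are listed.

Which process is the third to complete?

E

Timeline: | C 0-9 | D 9-18 | E 18-27 | B 27-40 | F 40-53 | A 53-67 |
Completion: A=67  B=40  C=9  D=18  E=27  F=53
Finish order: C → D → E → B → F → A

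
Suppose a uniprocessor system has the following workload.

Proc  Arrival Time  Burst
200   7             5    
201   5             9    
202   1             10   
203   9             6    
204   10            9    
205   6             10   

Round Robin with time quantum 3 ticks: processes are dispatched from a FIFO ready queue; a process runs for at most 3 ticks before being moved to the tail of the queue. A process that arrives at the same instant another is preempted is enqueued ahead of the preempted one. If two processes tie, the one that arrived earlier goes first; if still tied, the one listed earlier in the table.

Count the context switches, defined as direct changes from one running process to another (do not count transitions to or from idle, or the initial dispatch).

16

Timeline: | idle 0-1 | 202 1-7 | 201 7-10 | 205 10-13 | 200 13-16 | 202 16-19 | 203 19-22 | 204 22-25 | 201 25-28 | 205 28-31 | 200 31-33 | 202 33-34 | 203 34-37 | 204 37-40 | 201 40-43 | 205 43-46 | 204 46-49 | 205 49-50 |
Completion: 200=33  201=43  202=34  203=37  204=49  205=50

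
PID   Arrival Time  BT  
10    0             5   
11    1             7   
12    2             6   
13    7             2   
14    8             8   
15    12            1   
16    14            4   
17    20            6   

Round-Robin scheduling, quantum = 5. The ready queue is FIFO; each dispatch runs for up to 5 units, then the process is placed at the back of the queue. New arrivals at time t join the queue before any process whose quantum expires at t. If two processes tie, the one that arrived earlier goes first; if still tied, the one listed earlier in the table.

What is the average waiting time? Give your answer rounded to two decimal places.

Timeline: | 10 0-5 | 11 5-10 | 12 10-15 | 13 15-17 | 14 17-22 | 11 22-24 | 15 24-25 | 16 25-29 | 12 29-30 | 17 30-35 | 14 35-38 | 17 38-39 |
Completion: 10=5  11=24  12=30  13=17  14=38  15=25  16=29  17=39
Waiting times: 10=0, 11=16, 12=22, 13=8, 14=22, 15=12, 16=11, 17=13
Average waiting = (0+16+22+8+22+12+11+13) / 8 = 104/8 = 13.00

13.00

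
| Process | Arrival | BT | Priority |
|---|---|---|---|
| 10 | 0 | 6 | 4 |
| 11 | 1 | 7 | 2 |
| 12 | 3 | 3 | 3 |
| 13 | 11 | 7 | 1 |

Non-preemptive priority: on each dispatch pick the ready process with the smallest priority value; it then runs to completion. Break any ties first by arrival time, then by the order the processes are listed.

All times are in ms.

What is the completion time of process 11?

13

Schedule: | 10 0-6 | 11 6-13 | 13 13-20 | 12 20-23 |
Completion: 10=6  11=13  12=23  13=20
Turnaround (C−A): 10=6  11=12  12=20  13=9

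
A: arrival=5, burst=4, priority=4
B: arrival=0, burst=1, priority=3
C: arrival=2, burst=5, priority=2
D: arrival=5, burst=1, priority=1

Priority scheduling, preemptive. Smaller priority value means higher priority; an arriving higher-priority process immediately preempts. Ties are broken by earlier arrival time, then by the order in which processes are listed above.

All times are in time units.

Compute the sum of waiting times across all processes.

4

Schedule: | B 0-1 | idle 1-2 | C 2-5 | D 5-6 | C 6-8 | A 8-12 |
Completion: A=12  B=1  C=8  D=6
Turnaround (C−A): A=7  B=1  C=6  D=1
Waiting = turnaround − burst: A=3, B=0, C=1, D=0
Total waiting = 3 + 0 + 1 + 0 = 4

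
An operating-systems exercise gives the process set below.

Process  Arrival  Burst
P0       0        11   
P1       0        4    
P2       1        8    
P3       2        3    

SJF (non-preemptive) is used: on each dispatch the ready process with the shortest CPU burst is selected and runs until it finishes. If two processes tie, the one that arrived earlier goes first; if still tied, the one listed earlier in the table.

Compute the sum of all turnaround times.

49

Timeline: | P1 0-4 | P3 4-7 | P2 7-15 | P0 15-26 |
Completion: P0=26  P1=4  P2=15  P3=7
Turnaround = completion − arrival: P0=26, P1=4, P2=14, P3=5
Total turnaround = 26 + 4 + 14 + 5 = 49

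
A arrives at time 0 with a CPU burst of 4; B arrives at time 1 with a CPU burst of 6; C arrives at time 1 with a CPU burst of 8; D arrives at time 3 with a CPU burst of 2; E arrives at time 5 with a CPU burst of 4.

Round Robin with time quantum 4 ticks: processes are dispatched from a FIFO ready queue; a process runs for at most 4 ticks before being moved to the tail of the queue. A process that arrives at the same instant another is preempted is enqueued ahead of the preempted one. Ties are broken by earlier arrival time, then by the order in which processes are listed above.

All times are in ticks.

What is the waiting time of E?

Timeline: | A 0-4 | B 4-8 | C 8-12 | D 12-14 | E 14-18 | B 18-20 | C 20-24 |
Completion: A=4  B=20  C=24  D=14  E=18
Turnaround (C−A): A=4  B=19  C=23  D=11  E=13
Waiting(E) = turnaround − burst = 13 − 4 = 9

9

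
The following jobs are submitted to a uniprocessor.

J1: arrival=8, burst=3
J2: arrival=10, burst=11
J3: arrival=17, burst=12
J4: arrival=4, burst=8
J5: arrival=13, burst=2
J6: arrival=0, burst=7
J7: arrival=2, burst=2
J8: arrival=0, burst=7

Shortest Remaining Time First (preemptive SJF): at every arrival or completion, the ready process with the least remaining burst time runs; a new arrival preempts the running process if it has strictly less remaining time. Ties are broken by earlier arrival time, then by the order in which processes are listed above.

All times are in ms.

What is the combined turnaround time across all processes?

Schedule: | J6 0-2 | J7 2-4 | J6 4-9 | J1 9-12 | J8 12-13 | J5 13-15 | J8 15-21 | J4 21-29 | J2 29-40 | J3 40-52 |
Completion: J1=12  J2=40  J3=52  J4=29  J5=15  J6=9  J7=4  J8=21
Turnaround (C−A): J1=4  J2=30  J3=35  J4=25  J5=2  J6=9  J7=2  J8=21
Turnaround = completion − arrival: J1=4, J2=30, J3=35, J4=25, J5=2, J6=9, J7=2, J8=21
Total turnaround = 4 + 30 + 35 + 25 + 2 + 9 + 2 + 21 = 128

128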